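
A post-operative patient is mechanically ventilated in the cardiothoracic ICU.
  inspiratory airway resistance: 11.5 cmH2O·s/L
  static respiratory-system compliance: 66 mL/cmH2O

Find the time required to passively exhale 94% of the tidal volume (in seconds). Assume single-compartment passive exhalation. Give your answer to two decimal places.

τ = R × C = 11.5 × 66 mL/cmH2O = 11.5 × 0.066 L/cmH2O = 0.759 s.
Exhaled fraction f = 1 − e^(−t/τ) → t = −τ·ln(1 − f) = −0.759·ln(0.06) = 2.135 s.

2.14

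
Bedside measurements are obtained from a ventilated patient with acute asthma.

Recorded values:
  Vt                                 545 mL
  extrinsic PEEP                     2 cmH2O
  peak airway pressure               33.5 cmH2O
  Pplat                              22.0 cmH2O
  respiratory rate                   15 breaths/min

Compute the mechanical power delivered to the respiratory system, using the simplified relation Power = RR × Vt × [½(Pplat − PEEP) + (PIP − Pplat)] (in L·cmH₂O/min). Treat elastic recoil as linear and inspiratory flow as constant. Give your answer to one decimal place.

Per-breath work = Vt × [½(Pplat−PEEP) + (PIP−Pplat)] = 0.545 × [0.5×20.0 + 11.5] = 0.545 × 21.5 = 11.718 L·cmH2O.
Power = 15 × 11.718 = 175.77 L·cmH2O/min.

175.8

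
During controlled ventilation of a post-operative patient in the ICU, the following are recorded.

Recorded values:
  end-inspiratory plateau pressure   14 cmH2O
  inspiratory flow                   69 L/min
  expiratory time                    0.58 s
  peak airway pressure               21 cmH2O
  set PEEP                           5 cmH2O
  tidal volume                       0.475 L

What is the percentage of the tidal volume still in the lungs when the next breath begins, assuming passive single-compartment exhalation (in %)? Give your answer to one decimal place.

16.4

Flow: 69 L/min ÷ 60 = 1.15 L/s.
R = (PIP − Pplat)/V̇ = (21 − 14) / 1.15 = 7.0/1.15 = 6.087 cmH2O·s/L.
C = Vt/(Pplat − PEEP) = 475.0 / (14 − 5) = 475.0/9.0 = 52.778 mL/cmH2O.
τ = R × C = 6.087 × 0.05278 L/cmH2O = 0.3213 s.
Fraction remaining at end-expiration = e^(−Te/τ) = e^(−0.58/0.3213) = 0.1644 → 16.44%.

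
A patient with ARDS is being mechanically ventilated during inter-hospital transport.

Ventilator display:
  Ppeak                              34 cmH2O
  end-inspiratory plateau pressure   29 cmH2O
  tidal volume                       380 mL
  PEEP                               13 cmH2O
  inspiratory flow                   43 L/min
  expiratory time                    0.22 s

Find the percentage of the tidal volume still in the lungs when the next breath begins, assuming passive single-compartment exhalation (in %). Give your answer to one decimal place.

26.5

Flow: 43 L/min ÷ 60 = 0.7167 L/s.
R = (PIP − Pplat)/V̇ = (34 − 29) / 0.7167 = 5.0/0.7167 = 6.976 cmH2O·s/L.
C = Vt/(Pplat − PEEP) = 380.0 / (29 − 13) = 380.0/16.0 = 23.75 mL/cmH2O.
τ = R × C = 6.976 × 0.02375 L/cmH2O = 0.1657 s.
Fraction remaining at end-expiration = e^(−Te/τ) = e^(−0.22/0.1657) = 0.2651 → 26.51%.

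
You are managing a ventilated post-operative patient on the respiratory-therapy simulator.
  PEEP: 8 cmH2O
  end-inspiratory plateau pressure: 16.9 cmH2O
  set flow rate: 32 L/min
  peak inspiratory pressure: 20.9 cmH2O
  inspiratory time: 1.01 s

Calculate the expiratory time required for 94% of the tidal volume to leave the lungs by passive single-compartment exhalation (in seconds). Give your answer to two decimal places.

Flow: 32 L/min ÷ 60 = 0.5333 L/s.
Vt = flow × Ti = 0.5333 L/s × 1.01 s × 1000 mL/L = 538.63 mL.
R = (PIP − Pplat)/V̇ = (20.9 − 16.9) / 0.5333 = 4.0/0.5333 = 7.5 cmH2O·s/L.
C = Vt/(Pplat − PEEP) = 538.63 / (16.9 − 8) = 538.63/8.9 = 60.52 mL/cmH2O.
τ = R × C = 7.5 × 0.06052 L/cmH2O = 0.4539 s.
t = −τ·ln(1 − 0.94) = −0.4539·ln(0.06) = 1.277 s.

1.28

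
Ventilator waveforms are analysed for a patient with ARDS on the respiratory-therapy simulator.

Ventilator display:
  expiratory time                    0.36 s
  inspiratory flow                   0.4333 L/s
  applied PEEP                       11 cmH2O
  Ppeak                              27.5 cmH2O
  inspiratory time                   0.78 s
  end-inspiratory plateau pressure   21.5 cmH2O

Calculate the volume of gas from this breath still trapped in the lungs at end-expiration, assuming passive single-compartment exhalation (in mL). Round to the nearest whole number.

151

Vt = flow × Ti = 0.4333 L/s × 0.78 s × 1000 mL/L = 337.97 mL.
R = (PIP − Pplat)/V̇ = (27.5 − 21.5) / 0.4333 = 6.0/0.4333 = 13.847 cmH2O·s/L.
C = Vt/(Pplat − PEEP) = 337.97 / (21.5 − 11) = 337.97/10.5 = 32.188 mL/cmH2O.
τ = R × C = 13.847 × 0.03219 L/cmH2O = 0.4457 s.
Fraction remaining = e^(−Te/τ) = e^(−0.36/0.4457) = 0.4459.
Trapped volume = 337.97 × 0.4459 = 150.7 mL.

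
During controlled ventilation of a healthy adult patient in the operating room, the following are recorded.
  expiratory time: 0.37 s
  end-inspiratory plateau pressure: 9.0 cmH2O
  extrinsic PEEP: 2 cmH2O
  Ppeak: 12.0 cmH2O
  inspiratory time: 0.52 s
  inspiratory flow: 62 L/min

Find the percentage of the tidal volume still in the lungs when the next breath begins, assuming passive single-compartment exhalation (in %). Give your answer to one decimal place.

Flow: 62 L/min ÷ 60 = 1.0333 L/s.
Vt = flow × Ti = 1.0333 L/s × 0.52 s × 1000 mL/L = 537.32 mL.
R = (PIP − Pplat)/V̇ = (12.0 − 9.0) / 1.0333 = 3.0/1.0333 = 2.903 cmH2O·s/L.
C = Vt/(Pplat − PEEP) = 537.32 / (9.0 − 2) = 537.32/7.0 = 76.76 mL/cmH2O.
τ = R × C = 2.903 × 0.07676 L/cmH2O = 0.2228 s.
Fraction remaining at end-expiration = e^(−Te/τ) = e^(−0.37/0.2228) = 0.19 → 19.0%.

19.0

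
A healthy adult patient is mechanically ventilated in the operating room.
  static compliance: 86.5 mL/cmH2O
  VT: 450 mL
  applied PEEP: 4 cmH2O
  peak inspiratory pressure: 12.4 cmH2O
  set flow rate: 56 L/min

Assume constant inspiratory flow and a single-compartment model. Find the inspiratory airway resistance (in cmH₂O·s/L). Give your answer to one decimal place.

3.4

Flow: 56 L/min ÷ 60 = 0.9333 L/s.
Equation of motion (constant flow): PIP = Vt/C + R·V̇ + PEEP.
R·V̇ = PIP − Vt/C − PEEP = 12.4 − 450/86.5 − 4 = 12.4 − 5.202 − 4 = 3.198 cmH2O.
R = 3.198 / 0.9333 = 3.427 cmH2O·s/L.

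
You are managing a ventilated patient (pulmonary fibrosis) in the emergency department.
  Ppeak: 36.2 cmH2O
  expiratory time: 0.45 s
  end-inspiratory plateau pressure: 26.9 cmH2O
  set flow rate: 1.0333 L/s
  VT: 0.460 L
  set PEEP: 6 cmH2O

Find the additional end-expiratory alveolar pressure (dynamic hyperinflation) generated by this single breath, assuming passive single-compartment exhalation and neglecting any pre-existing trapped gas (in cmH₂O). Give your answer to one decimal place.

R = (PIP − Pplat)/V̇ = (36.2 − 26.9) / 1.0333 = 9.3/1.0333 = 9.0 cmH2O·s/L.
C = Vt/(Pplat − PEEP) = 460.0 / (26.9 − 6) = 460.0/20.9 = 22.01 mL/cmH2O.
τ = R × C = 9.0 × 0.02201 L/cmH2O = 0.1981 s.
Fraction remaining = e^(−Te/τ) = e^(−0.45/0.1981) = 0.1031; trapped volume = 460.0 × 0.1031 = 47.426 mL.
Additional alveolar pressure from trapping ≈ V_trapped / C = 47.426 / 22.01 = 2.155 cmH2O.

2.2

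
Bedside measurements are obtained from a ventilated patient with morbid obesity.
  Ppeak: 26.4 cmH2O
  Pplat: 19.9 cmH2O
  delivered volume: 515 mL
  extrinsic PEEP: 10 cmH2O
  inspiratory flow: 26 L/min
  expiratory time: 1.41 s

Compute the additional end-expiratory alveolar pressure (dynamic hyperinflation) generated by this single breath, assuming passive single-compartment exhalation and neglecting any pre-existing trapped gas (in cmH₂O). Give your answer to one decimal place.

1.6

Flow: 26 L/min ÷ 60 = 0.4333 L/s.
R = (PIP − Pplat)/V̇ = (26.4 − 19.9) / 0.4333 = 6.5/0.4333 = 15.001 cmH2O·s/L.
C = Vt/(Pplat − PEEP) = 515.0 / (19.9 − 10) = 515.0/9.9 = 52.02 mL/cmH2O.
τ = R × C = 15.001 × 0.05202 L/cmH2O = 0.7804 s.
Fraction remaining = e^(−Te/τ) = e^(−1.41/0.7804) = 0.1642; trapped volume = 515.0 × 0.1642 = 84.563 mL.
Additional alveolar pressure from trapping ≈ V_trapped / C = 84.563 / 52.02 = 1.626 cmH2O.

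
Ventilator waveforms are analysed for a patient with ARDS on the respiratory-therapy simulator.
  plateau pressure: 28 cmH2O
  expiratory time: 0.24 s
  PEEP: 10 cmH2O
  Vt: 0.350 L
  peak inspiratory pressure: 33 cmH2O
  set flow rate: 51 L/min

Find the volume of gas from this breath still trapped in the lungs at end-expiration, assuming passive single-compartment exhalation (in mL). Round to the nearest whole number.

43

Flow: 51 L/min ÷ 60 = 0.85 L/s.
R = (PIP − Pplat)/V̇ = (33 − 28) / 0.85 = 5.0/0.85 = 5.882 cmH2O·s/L.
C = Vt/(Pplat − PEEP) = 350.0 / (28 − 10) = 350.0/18.0 = 19.444 mL/cmH2O.
τ = R × C = 5.882 × 0.01944 L/cmH2O = 0.1143 s.
Fraction remaining = e^(−Te/τ) = e^(−0.24/0.1143) = 0.1225.
Trapped volume = 350.0 × 0.1225 = 42.875 mL.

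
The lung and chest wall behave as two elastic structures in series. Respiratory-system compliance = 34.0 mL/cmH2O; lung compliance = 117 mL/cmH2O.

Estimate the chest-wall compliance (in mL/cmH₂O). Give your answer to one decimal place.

47.9

1/Ccw = 1/Crs − 1/CL.
1/Ccw = 1/34.0 − 1/117 = 0.02086.
Ccw = 47.939 mL/cmH2O.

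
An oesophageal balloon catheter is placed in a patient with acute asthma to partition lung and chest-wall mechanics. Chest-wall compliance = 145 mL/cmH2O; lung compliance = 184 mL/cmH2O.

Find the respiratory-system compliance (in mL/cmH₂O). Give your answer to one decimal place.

Lung and chest wall are elastances in series: 1/Crs = 1/CL + 1/Ccw.
1/Crs = 1/184 + 1/145 = 0.01233.
Crs = 81.103 mL/cmH2O.

81.1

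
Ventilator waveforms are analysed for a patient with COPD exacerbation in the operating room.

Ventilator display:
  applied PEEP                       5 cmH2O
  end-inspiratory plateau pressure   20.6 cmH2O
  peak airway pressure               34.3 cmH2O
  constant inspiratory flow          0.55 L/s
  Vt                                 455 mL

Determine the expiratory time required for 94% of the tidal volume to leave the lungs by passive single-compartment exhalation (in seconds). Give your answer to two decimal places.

2.04

R = (PIP − Pplat)/V̇ = (34.3 − 20.6) / 0.55 = 13.7/0.55 = 24.909 cmH2O·s/L.
C = Vt/(Pplat − PEEP) = 455.0 / (20.6 − 5) = 455.0/15.6 = 29.167 mL/cmH2O.
τ = R × C = 24.909 × 0.02917 L/cmH2O = 0.7266 s.
t = −τ·ln(1 − 0.94) = −0.7266·ln(0.06) = 2.044 s.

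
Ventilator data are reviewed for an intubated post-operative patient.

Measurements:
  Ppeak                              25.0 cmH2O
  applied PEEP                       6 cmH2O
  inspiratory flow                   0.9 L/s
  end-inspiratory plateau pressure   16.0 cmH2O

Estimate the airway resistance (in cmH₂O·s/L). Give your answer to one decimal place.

10.0

Raw = (PIP − Pplat) / flow = (25.0 − 16.0) / 0.9 = 9.0 / 0.9 = 10.0 cmH2O·s/L.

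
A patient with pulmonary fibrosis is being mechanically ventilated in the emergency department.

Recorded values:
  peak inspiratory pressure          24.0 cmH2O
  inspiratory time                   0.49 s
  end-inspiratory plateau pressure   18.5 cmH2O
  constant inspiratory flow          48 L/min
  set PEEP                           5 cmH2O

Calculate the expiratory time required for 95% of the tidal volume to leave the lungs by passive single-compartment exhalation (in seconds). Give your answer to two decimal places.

0.60

Flow: 48 L/min ÷ 60 = 0.8 L/s.
Vt = flow × Ti = 0.8 L/s × 0.49 s × 1000 mL/L = 392.0 mL.
R = (PIP − Pplat)/V̇ = (24.0 − 18.5) / 0.8 = 5.5/0.8 = 6.875 cmH2O·s/L.
C = Vt/(Pplat − PEEP) = 392.0 / (18.5 − 5) = 392.0/13.5 = 29.037 mL/cmH2O.
τ = R × C = 6.875 × 0.02904 L/cmH2O = 0.1997 s.
t = −τ·ln(1 − 0.95) = −0.1997·ln(0.05) = 0.5982 s.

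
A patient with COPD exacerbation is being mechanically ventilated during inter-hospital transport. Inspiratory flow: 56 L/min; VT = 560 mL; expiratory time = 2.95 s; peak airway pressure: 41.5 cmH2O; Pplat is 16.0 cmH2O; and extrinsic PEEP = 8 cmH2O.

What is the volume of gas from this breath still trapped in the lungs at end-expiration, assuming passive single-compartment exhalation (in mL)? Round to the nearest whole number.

Flow: 56 L/min ÷ 60 = 0.9333 L/s.
R = (PIP − Pplat)/V̇ = (41.5 − 16.0) / 0.9333 = 25.5/0.9333 = 27.322 cmH2O·s/L.
C = Vt/(Pplat − PEEP) = 560.0 / (16.0 − 8) = 560.0/8.0 = 70.0 mL/cmH2O.
τ = R × C = 27.322 × 0.07 L/cmH2O = 1.913 s.
Fraction remaining = e^(−Te/τ) = e^(−2.95/1.913) = 0.2139.
Trapped volume = 560.0 × 0.2139 = 119.78 mL.

120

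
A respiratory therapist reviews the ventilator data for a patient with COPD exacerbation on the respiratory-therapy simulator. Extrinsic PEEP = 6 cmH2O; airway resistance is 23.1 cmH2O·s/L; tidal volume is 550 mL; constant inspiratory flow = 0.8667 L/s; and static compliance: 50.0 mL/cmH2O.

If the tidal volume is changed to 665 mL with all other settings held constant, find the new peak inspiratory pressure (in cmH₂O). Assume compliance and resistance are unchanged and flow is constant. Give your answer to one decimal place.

PIP = Vt/C + R·V̇ + PEEP (constant-flow equation of motion).
Only the elastic term changes: ΔPIP = ΔVt / C = (665 − 550) / 50.0 = 2.3 cmH2O.
Original PIP = 550/50.0 + 23.1×0.8667 + 6 = 37.021 cmH2O; new PIP = 37.021 + (2.3) = 39.321 cmH2O.

39.3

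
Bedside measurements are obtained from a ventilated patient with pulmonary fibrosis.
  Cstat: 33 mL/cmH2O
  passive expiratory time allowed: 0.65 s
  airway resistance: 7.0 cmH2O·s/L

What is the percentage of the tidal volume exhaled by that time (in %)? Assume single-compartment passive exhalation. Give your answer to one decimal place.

τ = R × C = 7.0 × 33 mL/cmH2O = 7.0 × 0.033 L/cmH2O = 0.231 s.
Passive exhalation: V(t)/V₀ = e^(−t/τ) = e^(−0.65/0.231) = 0.05997.
Fraction exhaled = 1 − 0.05997 = 0.94 → 94.0%.

94.0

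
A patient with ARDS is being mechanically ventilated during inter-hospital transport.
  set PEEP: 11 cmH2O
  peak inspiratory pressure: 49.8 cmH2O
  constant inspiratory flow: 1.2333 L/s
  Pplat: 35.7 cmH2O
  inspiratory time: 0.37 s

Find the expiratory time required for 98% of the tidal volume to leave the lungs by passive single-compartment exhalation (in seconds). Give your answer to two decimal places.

Vt = flow × Ti = 1.2333 L/s × 0.37 s × 1000 mL/L = 456.32 mL.
R = (PIP − Pplat)/V̇ = (49.8 − 35.7) / 1.2333 = 14.1/1.2333 = 11.433 cmH2O·s/L.
C = Vt/(Pplat − PEEP) = 456.32 / (35.7 − 11) = 456.32/24.7 = 18.474 mL/cmH2O.
τ = R × C = 11.433 × 0.01847 L/cmH2O = 0.2112 s.
t = −τ·ln(1 − 0.98) = −0.2112·ln(0.02) = 0.8262 s.

0.83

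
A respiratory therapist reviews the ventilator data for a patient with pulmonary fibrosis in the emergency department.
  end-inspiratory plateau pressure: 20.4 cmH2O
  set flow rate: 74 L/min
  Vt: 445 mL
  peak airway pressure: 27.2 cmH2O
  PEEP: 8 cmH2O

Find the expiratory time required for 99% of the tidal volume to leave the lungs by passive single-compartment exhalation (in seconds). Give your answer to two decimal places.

Flow: 74 L/min ÷ 60 = 1.2333 L/s.
R = (PIP − Pplat)/V̇ = (27.2 − 20.4) / 1.2333 = 6.8/1.2333 = 5.514 cmH2O·s/L.
C = Vt/(Pplat − PEEP) = 445.0 / (20.4 − 8) = 445.0/12.4 = 35.887 mL/cmH2O.
τ = R × C = 5.514 × 0.03589 L/cmH2O = 0.1979 s.
t = −τ·ln(1 − 0.99) = −0.1979·ln(0.01) = 0.9114 s.

0.91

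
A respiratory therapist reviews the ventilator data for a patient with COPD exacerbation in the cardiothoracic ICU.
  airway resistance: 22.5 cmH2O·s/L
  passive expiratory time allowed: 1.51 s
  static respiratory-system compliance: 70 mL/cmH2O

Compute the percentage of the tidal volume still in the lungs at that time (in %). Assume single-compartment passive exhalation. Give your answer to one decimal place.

τ = R × C = 22.5 × 70 mL/cmH2O = 22.5 × 0.070 L/cmH2O = 1.575 s.
Passive exhalation: V(t)/V₀ = e^(−t/τ) = e^(−1.51/1.575) = 0.3834.
Fraction remaining = 0.3834 → 38.34%.

38.3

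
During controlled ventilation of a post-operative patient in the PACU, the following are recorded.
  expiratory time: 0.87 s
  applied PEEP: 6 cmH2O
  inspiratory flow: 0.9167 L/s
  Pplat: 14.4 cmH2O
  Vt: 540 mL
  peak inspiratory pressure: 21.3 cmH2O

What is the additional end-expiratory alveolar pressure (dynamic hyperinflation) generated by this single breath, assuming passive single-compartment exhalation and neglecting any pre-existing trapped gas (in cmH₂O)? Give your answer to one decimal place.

1.4

R = (PIP − Pplat)/V̇ = (21.3 − 14.4) / 0.9167 = 6.9/0.9167 = 7.527 cmH2O·s/L.
C = Vt/(Pplat − PEEP) = 540.0 / (14.4 − 6) = 540.0/8.4 = 64.286 mL/cmH2O.
τ = R × C = 7.527 × 0.06429 L/cmH2O = 0.4839 s.
Fraction remaining = e^(−Te/τ) = e^(−0.87/0.4839) = 0.1656; trapped volume = 540.0 × 0.1656 = 89.424 mL.
Additional alveolar pressure from trapping ≈ V_trapped / C = 89.424 / 64.286 = 1.391 cmH2O.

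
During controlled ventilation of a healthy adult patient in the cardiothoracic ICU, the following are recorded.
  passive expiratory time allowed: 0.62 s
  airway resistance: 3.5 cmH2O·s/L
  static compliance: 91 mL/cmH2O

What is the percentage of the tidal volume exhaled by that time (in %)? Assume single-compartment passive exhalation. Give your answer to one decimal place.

85.7

τ = R × C = 3.5 × 91 mL/cmH2O = 3.5 × 0.091 L/cmH2O = 0.3185 s.
Passive exhalation: V(t)/V₀ = e^(−t/τ) = e^(−0.62/0.3185) = 0.1428.
Fraction exhaled = 1 − 0.1428 = 0.8572 → 85.72%.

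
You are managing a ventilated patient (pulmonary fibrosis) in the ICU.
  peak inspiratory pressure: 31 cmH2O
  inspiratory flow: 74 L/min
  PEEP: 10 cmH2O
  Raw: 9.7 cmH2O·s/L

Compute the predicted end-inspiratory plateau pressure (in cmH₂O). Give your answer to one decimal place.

Flow: 74 L/min ÷ 60 = 1.2333 L/s.
Pplat = PIP − Raw × flow = 31 − 9.7 × 1.2333 = 31 − 11.963 = 19.037 cmH2O.

19.0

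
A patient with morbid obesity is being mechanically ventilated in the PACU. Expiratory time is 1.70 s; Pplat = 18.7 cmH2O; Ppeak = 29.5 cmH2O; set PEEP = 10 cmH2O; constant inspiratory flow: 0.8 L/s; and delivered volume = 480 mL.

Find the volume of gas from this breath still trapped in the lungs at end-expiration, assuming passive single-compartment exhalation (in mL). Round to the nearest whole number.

49

R = (PIP − Pplat)/V̇ = (29.5 − 18.7) / 0.8 = 10.8/0.8 = 13.5 cmH2O·s/L.
C = Vt/(Pplat − PEEP) = 480.0 / (18.7 − 10) = 480.0/8.7 = 55.172 mL/cmH2O.
τ = R × C = 13.5 × 0.05517 L/cmH2O = 0.7448 s.
Fraction remaining = e^(−Te/τ) = e^(−1.70/0.7448) = 0.102.
Trapped volume = 480.0 × 0.102 = 48.96 mL.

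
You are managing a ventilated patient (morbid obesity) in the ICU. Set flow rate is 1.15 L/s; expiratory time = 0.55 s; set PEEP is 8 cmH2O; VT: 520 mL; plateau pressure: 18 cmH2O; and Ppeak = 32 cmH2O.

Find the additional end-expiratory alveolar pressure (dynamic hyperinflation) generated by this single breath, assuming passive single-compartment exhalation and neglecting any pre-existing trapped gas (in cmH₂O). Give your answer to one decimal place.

4.2

R = (PIP − Pplat)/V̇ = (32 − 18) / 1.15 = 14.0/1.15 = 12.174 cmH2O·s/L.
C = Vt/(Pplat − PEEP) = 520.0 / (18 − 8) = 520.0/10.0 = 52.0 mL/cmH2O.
τ = R × C = 12.174 × 0.052 L/cmH2O = 0.633 s.
Fraction remaining = e^(−Te/τ) = e^(−0.55/0.633) = 0.4194; trapped volume = 520.0 × 0.4194 = 218.09 mL.
Additional alveolar pressure from trapping ≈ V_trapped / C = 218.09 / 52.0 = 4.194 cmH2O.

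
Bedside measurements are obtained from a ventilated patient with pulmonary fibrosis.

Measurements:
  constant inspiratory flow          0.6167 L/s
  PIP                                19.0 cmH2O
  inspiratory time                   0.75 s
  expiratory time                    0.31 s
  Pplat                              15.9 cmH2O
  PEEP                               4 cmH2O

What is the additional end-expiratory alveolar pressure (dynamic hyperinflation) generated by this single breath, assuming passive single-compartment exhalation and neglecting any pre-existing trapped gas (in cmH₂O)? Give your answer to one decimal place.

2.4

Vt = flow × Ti = 0.6167 L/s × 0.75 s × 1000 mL/L = 462.53 mL.
R = (PIP − Pplat)/V̇ = (19.0 − 15.9) / 0.6167 = 3.1/0.6167 = 5.027 cmH2O·s/L.
C = Vt/(Pplat − PEEP) = 462.53 / (15.9 − 4) = 462.53/11.9 = 38.868 mL/cmH2O.
τ = R × C = 5.027 × 0.03887 L/cmH2O = 0.1954 s.
Fraction remaining = e^(−Te/τ) = e^(−0.31/0.1954) = 0.2046; trapped volume = 462.53 × 0.2046 = 94.634 mL.
Additional alveolar pressure from trapping ≈ V_trapped / C = 94.634 / 38.868 = 2.435 cmH2O.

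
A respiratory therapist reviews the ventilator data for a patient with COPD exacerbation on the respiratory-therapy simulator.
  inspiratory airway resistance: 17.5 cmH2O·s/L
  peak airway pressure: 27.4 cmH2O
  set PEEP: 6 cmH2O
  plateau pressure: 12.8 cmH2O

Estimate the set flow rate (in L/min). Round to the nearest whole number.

flow = (PIP − Pplat) / Raw = (27.4 − 12.8) / 17.5 = 0.8343 L/s × 60 = 50.058 L/min.

50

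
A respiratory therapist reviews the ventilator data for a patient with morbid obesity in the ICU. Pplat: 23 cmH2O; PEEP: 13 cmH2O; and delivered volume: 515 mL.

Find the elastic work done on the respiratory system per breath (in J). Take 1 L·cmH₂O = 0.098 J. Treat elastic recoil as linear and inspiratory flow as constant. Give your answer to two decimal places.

0.25

Elastic work ≈ ½ × (Pplat − PEEP) × Vt = 0.5 × (23 − 13) × 0.515 L = 0.5 × 10.0 × 0.515 = 2.575 L·cmH2O.
× 0.098 J/(L·cmH2O) → 0.2524 J.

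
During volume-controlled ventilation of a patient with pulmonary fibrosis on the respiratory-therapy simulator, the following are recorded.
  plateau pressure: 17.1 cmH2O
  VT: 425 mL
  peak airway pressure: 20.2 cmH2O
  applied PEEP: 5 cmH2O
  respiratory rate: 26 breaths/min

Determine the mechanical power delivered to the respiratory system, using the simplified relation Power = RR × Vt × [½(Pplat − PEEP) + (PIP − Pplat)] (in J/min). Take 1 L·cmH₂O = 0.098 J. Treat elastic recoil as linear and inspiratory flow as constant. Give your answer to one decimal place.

Per-breath work = Vt × [½(Pplat−PEEP) + (PIP−Pplat)] = 0.425 × [0.5×12.1 + 3.1] = 0.425 × 9.15 = 3.889 L·cmH2O.
Power = 26 × 3.889 = 101.11 L·cmH2O/min.
× 0.098 J/(L·cmH2O) → 9.909 J/min.

9.9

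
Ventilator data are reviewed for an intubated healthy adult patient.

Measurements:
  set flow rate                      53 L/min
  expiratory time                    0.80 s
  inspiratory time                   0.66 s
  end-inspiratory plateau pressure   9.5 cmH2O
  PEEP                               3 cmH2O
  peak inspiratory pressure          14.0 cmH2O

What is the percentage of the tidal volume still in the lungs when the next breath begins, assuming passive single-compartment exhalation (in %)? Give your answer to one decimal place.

Flow: 53 L/min ÷ 60 = 0.8833 L/s.
Vt = flow × Ti = 0.8833 L/s × 0.66 s × 1000 mL/L = 582.98 mL.
R = (PIP − Pplat)/V̇ = (14.0 − 9.5) / 0.8833 = 4.5/0.8833 = 5.095 cmH2O·s/L.
C = Vt/(Pplat − PEEP) = 582.98 / (9.5 − 3) = 582.98/6.5 = 89.689 mL/cmH2O.
τ = R × C = 5.095 × 0.08969 L/cmH2O = 0.457 s.
Fraction remaining at end-expiration = e^(−Te/τ) = e^(−0.80/0.457) = 0.1737 → 17.37%.

17.4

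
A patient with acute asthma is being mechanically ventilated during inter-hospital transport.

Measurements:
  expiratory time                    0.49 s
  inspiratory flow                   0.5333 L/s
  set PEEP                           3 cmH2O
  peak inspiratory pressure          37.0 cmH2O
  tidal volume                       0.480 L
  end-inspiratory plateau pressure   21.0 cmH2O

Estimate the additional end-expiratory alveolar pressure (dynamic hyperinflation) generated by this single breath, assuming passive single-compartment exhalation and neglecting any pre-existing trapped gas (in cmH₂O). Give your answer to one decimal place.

9.8

R = (PIP − Pplat)/V̇ = (37.0 − 21.0) / 0.5333 = 16.0/0.5333 = 30.002 cmH2O·s/L.
C = Vt/(Pplat − PEEP) = 480.0 / (21.0 − 3) = 480.0/18.0 = 26.667 mL/cmH2O.
τ = R × C = 30.002 × 0.02667 L/cmH2O = 0.8002 s.
Fraction remaining = e^(−Te/τ) = e^(−0.49/0.8002) = 0.5421; trapped volume = 480.0 × 0.5421 = 260.21 mL.
Additional alveolar pressure from trapping ≈ V_trapped / C = 260.21 / 26.667 = 9.758 cmH2O.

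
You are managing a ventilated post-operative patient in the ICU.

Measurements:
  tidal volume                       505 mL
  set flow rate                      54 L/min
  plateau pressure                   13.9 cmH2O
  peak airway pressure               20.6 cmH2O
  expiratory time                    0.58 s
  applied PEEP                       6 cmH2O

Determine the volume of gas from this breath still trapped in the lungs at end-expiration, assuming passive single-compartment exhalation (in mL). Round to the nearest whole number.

149

Flow: 54 L/min ÷ 60 = 0.9 L/s.
R = (PIP − Pplat)/V̇ = (20.6 − 13.9) / 0.9 = 6.7/0.9 = 7.444 cmH2O·s/L.
C = Vt/(Pplat − PEEP) = 505.0 / (13.9 − 6) = 505.0/7.9 = 63.924 mL/cmH2O.
τ = R × C = 7.444 × 0.06392 L/cmH2O = 0.4758 s.
Fraction remaining = e^(−Te/τ) = e^(−0.58/0.4758) = 0.2955.
Trapped volume = 505.0 × 0.2955 = 149.23 mL.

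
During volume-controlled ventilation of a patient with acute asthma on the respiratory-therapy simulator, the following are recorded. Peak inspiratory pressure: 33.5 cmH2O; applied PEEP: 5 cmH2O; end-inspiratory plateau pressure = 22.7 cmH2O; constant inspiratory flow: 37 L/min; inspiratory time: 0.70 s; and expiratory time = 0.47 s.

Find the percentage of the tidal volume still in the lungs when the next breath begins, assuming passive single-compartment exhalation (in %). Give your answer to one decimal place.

Flow: 37 L/min ÷ 60 = 0.6167 L/s.
Vt = flow × Ti = 0.6167 L/s × 0.70 s × 1000 mL/L = 431.69 mL.
R = (PIP − Pplat)/V̇ = (33.5 − 22.7) / 0.6167 = 10.8/0.6167 = 17.513 cmH2O·s/L.
C = Vt/(Pplat − PEEP) = 431.69 / (22.7 − 5) = 431.69/17.7 = 24.389 mL/cmH2O.
τ = R × C = 17.513 × 0.02439 L/cmH2O = 0.4271 s.
Fraction remaining at end-expiration = e^(−Te/τ) = e^(−0.47/0.4271) = 0.3327 → 33.27%.

33.3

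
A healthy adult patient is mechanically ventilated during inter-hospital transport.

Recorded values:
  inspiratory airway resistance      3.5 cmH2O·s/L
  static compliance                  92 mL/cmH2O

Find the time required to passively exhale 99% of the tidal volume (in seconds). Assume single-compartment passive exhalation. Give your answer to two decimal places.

τ = R × C = 3.5 × 92 mL/cmH2O = 3.5 × 0.092 L/cmH2O = 0.322 s.
Exhaled fraction f = 1 − e^(−t/τ) → t = −τ·ln(1 − f) = −0.322·ln(0.01) = 1.483 s.

1.48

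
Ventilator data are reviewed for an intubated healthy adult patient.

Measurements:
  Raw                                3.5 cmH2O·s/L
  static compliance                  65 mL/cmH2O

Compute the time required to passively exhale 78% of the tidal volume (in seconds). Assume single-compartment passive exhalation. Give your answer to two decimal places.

τ = R × C = 3.5 × 65 mL/cmH2O = 3.5 × 0.065 L/cmH2O = 0.2275 s.
Exhaled fraction f = 1 − e^(−t/τ) → t = −τ·ln(1 − f) = −0.2275·ln(0.22) = 0.3445 s.

0.34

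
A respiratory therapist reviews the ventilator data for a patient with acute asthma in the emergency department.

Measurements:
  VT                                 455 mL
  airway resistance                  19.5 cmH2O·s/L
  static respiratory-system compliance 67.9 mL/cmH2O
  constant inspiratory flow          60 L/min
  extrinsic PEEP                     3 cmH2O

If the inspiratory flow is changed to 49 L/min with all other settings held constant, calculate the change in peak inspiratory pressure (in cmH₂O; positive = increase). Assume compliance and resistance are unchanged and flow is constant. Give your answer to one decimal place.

-3.6

Flow: 60 L/min ÷ 60 = 1 L/s.
New flow: 49 L/min ÷ 60 = 0.8167 L/s.
PIP = Vt/C + R·V̇ + PEEP (constant-flow equation of motion).
Only the resistive term changes: ΔPIP = R × ΔV̇ = 19.5 × (0.8167 − 1) = 19.5 × -0.1833 = -3.574 cmH2O.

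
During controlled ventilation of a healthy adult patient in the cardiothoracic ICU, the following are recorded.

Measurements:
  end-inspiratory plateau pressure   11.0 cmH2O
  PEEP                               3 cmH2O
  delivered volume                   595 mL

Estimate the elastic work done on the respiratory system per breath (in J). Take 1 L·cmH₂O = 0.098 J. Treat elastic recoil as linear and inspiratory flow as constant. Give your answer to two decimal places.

Elastic work ≈ ½ × (Pplat − PEEP) × Vt = 0.5 × (11.0 − 3) × 0.595 L = 0.5 × 8.0 × 0.595 = 2.38 L·cmH2O.
× 0.098 J/(L·cmH2O) → 0.2332 J.

0.23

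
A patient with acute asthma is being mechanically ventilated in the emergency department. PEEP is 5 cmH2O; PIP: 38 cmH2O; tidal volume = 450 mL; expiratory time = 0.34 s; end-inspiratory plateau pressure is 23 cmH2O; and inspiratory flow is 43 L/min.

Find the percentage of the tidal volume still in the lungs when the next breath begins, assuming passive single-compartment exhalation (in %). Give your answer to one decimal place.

52.2

Flow: 43 L/min ÷ 60 = 0.7167 L/s.
R = (PIP − Pplat)/V̇ = (38 − 23) / 0.7167 = 15.0/0.7167 = 20.929 cmH2O·s/L.
C = Vt/(Pplat − PEEP) = 450.0 / (23 − 5) = 450.0/18.0 = 25.0 mL/cmH2O.
τ = R × C = 20.929 × 0.025 L/cmH2O = 0.5232 s.
Fraction remaining at end-expiration = e^(−Te/τ) = e^(−0.34/0.5232) = 0.5221 → 52.21%.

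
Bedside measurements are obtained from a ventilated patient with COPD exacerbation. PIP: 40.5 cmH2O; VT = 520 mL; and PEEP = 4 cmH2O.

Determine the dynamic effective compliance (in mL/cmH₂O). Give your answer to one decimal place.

Dynamic compliance = Vt / (PIP − PEEP) = 520 / (40.5 − 4) = 520 / 36.5 = 14.247 mL/cmH2O.

14.2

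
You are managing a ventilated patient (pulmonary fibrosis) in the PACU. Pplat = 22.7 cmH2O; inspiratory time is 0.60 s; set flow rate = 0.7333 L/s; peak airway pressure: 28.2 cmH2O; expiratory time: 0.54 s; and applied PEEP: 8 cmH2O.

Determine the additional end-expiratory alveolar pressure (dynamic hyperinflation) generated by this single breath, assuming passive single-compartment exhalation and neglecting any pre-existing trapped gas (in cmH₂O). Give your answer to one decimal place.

1.3

Vt = flow × Ti = 0.7333 L/s × 0.60 s × 1000 mL/L = 439.98 mL.
R = (PIP − Pplat)/V̇ = (28.2 − 22.7) / 0.7333 = 5.5/0.7333 = 7.5 cmH2O·s/L.
C = Vt/(Pplat − PEEP) = 439.98 / (22.7 − 8) = 439.98/14.7 = 29.931 mL/cmH2O.
τ = R × C = 7.5 × 0.02993 L/cmH2O = 0.2245 s.
Fraction remaining = e^(−Te/τ) = e^(−0.54/0.2245) = 0.09023; trapped volume = 439.98 × 0.09023 = 39.699 mL.
Additional alveolar pressure from trapping ≈ V_trapped / C = 39.699 / 29.931 = 1.326 cmH2O.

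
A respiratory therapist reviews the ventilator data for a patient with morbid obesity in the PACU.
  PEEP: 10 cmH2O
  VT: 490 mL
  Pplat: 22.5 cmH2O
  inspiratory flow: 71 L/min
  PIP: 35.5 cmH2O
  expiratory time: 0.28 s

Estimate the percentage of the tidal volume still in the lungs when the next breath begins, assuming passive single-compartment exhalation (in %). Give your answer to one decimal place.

Flow: 71 L/min ÷ 60 = 1.1833 L/s.
R = (PIP − Pplat)/V̇ = (35.5 − 22.5) / 1.1833 = 13.0/1.1833 = 10.986 cmH2O·s/L.
C = Vt/(Pplat − PEEP) = 490.0 / (22.5 − 10) = 490.0/12.5 = 39.2 mL/cmH2O.
τ = R × C = 10.986 × 0.0392 L/cmH2O = 0.4307 s.
Fraction remaining at end-expiration = e^(−Te/τ) = e^(−0.28/0.4307) = 0.522 → 52.2%.

52.2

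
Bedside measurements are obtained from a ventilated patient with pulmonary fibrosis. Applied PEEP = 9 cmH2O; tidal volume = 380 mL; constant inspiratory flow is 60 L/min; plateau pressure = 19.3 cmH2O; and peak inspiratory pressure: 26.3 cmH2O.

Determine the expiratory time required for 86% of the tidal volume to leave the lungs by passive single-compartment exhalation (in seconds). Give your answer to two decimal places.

Flow: 60 L/min ÷ 60 = 1 L/s.
R = (PIP − Pplat)/V̇ = (26.3 − 19.3) / 1 = 7.0/1 = 7.0 cmH2O·s/L.
C = Vt/(Pplat − PEEP) = 380.0 / (19.3 − 9) = 380.0/10.3 = 36.893 mL/cmH2O.
τ = R × C = 7.0 × 0.03689 L/cmH2O = 0.2582 s.
t = −τ·ln(1 − 0.86) = −0.2582·ln(0.14) = 0.5077 s.

0.51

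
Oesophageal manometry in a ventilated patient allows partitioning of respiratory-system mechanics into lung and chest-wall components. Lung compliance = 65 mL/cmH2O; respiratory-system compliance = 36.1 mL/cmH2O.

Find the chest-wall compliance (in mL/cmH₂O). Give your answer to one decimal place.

81.2

1/Ccw = 1/Crs − 1/CL.
1/Ccw = 1/36.1 − 1/65 = 0.01232.
Ccw = 81.169 mL/cmH2O.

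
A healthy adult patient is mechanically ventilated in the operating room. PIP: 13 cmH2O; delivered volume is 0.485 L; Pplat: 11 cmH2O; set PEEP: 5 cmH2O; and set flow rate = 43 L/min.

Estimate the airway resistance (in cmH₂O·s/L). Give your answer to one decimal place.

Flow: 43 L/min ÷ 60 = 0.7167 L/s.
Raw = (PIP − Pplat) / flow = (13 − 11) / 0.7167 = 2.0 / 0.7167 = 2.791 cmH2O·s/L.

2.8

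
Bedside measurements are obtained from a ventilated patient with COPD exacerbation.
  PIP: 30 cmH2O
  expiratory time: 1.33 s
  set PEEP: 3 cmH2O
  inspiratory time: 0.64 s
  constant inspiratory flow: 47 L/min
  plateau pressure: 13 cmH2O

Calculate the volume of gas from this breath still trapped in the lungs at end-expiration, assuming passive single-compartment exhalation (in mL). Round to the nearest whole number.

Flow: 47 L/min ÷ 60 = 0.7833 L/s.
Vt = flow × Ti = 0.7833 L/s × 0.64 s × 1000 mL/L = 501.31 mL.
R = (PIP − Pplat)/V̇ = (30 − 13) / 0.7833 = 17.0/0.7833 = 21.703 cmH2O·s/L.
C = Vt/(Pplat − PEEP) = 501.31 / (13 − 3) = 501.31/10.0 = 50.131 mL/cmH2O.
τ = R × C = 21.703 × 0.05013 L/cmH2O = 1.088 s.
Fraction remaining = e^(−Te/τ) = e^(−1.33/1.088) = 0.2945.
Trapped volume = 501.31 × 0.2945 = 147.64 mL.

148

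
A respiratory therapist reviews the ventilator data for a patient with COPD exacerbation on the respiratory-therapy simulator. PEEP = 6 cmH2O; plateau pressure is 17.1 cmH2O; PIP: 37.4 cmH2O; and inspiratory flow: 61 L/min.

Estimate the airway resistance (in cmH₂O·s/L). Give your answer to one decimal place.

20.0

Flow: 61 L/min ÷ 60 = 1.0167 L/s.
Raw = (PIP − Pplat) / flow = (37.4 − 17.1) / 1.0167 = 20.3 / 1.0167 = 19.967 cmH2O·s/L.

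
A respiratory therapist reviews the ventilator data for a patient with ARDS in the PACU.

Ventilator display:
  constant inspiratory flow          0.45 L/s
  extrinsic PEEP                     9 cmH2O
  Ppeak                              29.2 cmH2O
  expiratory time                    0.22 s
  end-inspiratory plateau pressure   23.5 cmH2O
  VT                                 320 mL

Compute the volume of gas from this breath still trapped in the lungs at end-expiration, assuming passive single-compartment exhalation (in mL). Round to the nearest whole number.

R = (PIP − Pplat)/V̇ = (29.2 − 23.5) / 0.45 = 5.7/0.45 = 12.667 cmH2O·s/L.
C = Vt/(Pplat − PEEP) = 320.0 / (23.5 − 9) = 320.0/14.5 = 22.069 mL/cmH2O.
τ = R × C = 12.667 × 0.02207 L/cmH2O = 0.2796 s.
Fraction remaining = e^(−Te/τ) = e^(−0.22/0.2796) = 0.4553.
Trapped volume = 320.0 × 0.4553 = 145.7 mL.

146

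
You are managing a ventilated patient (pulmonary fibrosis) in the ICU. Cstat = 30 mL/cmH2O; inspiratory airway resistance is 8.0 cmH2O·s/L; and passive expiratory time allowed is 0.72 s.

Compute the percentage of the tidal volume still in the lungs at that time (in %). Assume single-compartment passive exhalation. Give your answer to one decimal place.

τ = R × C = 8.0 × 30 mL/cmH2O = 8.0 × 0.030 L/cmH2O = 0.24 s.
Passive exhalation: V(t)/V₀ = e^(−t/τ) = e^(−0.72/0.24) = 0.04979.
Fraction remaining = 0.04979 → 4.979%.

5.0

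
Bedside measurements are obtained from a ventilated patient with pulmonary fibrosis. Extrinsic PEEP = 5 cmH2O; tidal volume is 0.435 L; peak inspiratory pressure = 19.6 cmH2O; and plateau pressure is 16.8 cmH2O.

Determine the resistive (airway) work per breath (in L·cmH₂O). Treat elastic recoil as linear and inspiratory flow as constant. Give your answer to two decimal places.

1.22

With constant inspiratory flow the resistive pressure is constant at PIP − Pplat = 19.6 − 16.8 = 2.8 cmH2O, so resistive work = 2.8 × 0.435 = 1.218 L·cmH2O.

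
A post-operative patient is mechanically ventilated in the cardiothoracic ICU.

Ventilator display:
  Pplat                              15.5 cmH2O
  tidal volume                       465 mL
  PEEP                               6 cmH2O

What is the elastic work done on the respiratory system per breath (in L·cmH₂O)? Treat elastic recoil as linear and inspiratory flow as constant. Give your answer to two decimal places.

2.21

Elastic work ≈ ½ × (Pplat − PEEP) × Vt = 0.5 × (15.5 − 6) × 0.465 L = 0.5 × 9.5 × 0.465 = 2.209 L·cmH2O.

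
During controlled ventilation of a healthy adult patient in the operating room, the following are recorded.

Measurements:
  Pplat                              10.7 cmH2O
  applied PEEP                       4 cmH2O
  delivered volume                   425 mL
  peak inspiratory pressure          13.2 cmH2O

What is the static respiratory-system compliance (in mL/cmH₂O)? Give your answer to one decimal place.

Cstat = Vt / (Pplat − PEEP) = 425 / (10.7 − 4) = 425 / 6.7 = 63.433 mL/cmH2O.

63.4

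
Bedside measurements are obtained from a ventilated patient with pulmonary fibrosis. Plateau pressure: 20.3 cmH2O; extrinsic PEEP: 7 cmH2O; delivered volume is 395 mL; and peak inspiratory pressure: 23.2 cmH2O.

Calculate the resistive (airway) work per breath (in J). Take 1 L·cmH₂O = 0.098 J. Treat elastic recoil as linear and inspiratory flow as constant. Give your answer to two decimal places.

0.11

With constant inspiratory flow the resistive pressure is constant at PIP − Pplat = 23.2 − 20.3 = 2.9 cmH2O, so resistive work = 2.9 × 0.395 = 1.146 L·cmH2O.
× 0.098 J/(L·cmH2O) → 0.1123 J.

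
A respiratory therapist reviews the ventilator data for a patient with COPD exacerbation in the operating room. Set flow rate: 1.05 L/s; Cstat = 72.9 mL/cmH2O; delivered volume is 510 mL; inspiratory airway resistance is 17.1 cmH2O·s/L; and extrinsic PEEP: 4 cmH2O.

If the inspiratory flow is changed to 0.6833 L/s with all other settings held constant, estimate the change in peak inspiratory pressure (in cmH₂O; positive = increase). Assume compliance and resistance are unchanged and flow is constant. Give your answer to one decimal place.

-6.3

PIP = Vt/C + R·V̇ + PEEP (constant-flow equation of motion).
Only the resistive term changes: ΔPIP = R × ΔV̇ = 17.1 × (0.6833 − 1.05) = 17.1 × -0.3667 = -6.271 cmH2O.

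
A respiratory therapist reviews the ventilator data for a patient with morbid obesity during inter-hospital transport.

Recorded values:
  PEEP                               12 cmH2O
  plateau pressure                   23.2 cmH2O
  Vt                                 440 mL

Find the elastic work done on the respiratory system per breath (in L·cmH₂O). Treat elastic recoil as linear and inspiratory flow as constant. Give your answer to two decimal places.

2.46

Elastic work ≈ ½ × (Pplat − PEEP) × Vt = 0.5 × (23.2 − 12) × 0.440 L = 0.5 × 11.2 × 0.440 = 2.464 L·cmH2O.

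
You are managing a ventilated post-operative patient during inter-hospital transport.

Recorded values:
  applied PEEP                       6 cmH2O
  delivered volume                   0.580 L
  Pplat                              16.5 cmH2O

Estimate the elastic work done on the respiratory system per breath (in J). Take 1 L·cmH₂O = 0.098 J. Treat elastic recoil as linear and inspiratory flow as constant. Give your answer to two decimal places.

0.30

Elastic work ≈ ½ × (Pplat − PEEP) × Vt = 0.5 × (16.5 − 6) × 0.580 L = 0.5 × 10.5 × 0.580 = 3.045 L·cmH2O.
× 0.098 J/(L·cmH2O) → 0.2984 J.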